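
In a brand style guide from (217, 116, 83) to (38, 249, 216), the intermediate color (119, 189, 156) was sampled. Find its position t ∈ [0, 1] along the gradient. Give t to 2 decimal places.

0.55

Invert the lerp on the R channel (largest span, 179): t = (119 − 217) / (38 − 217) = -98/-179 = 0.54749.
Check on G: (189 − 116)/(249 − 116) = 0.5489 ✓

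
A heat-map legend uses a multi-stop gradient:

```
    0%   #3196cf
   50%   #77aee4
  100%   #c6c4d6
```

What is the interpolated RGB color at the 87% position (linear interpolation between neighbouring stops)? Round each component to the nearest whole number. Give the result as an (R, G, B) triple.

87% lies between the 50% and 100% stops, so the local fraction is t = (87 − 50)/(100 − 50) = 37/50 ≈ 0.74.
#77aee4 → (119, 174, 228); #c6c4d6 → (198, 196, 214).
R = 119 + 0.74 × (198 − 119) = 177.46 → 177
G = 174 + 0.74 × (196 − 174) = 190.28 → 190
B = 228 + 0.74 × (214 − 228) = 217.64 → 218

(177, 190, 218)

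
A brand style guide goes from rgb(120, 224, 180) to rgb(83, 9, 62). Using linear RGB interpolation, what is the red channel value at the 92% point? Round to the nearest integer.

R = 120 + 0.92 × (83 − 120) = 85.96 → 86

86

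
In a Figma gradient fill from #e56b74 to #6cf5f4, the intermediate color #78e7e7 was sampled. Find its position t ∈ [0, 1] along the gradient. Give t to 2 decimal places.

0.90

Invert the lerp on the G channel (largest span, 138): t = (231 − 107) / (245 − 107) = 124/138 = 0.89855.
Check on R: (120 − 229)/(108 − 229) = 0.9008 ✓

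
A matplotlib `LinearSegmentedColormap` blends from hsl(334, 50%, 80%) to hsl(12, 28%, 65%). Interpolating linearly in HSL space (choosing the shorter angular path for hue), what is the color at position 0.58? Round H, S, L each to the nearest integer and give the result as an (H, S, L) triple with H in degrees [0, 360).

Hue: 12 − 334 = -322°, but |-322| > 180 so the shorter arc goes the other way: Δh = -322 + 360 = 38°.
H = 334 + 0.58 × (38) = 356.04 → 356°
S = 50 + 0.58 × (28 − 50) = 37.24 → 37%
L = 80 + 0.58 × (65 − 80) = 71.3 → 71%

(356, 37, 71)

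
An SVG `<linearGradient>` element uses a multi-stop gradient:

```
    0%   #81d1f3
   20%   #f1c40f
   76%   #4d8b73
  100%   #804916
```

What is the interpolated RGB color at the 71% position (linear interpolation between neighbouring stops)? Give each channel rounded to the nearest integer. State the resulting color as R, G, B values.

(92, 144, 106)

71% lies between the 20% and 76% stops, so the local fraction is t = (71 − 20)/(76 − 20) = 51/56 ≈ 0.9107.
#f1c40f → (241, 196, 15); #4d8b73 → (77, 139, 115).
R = 241 + 0.9107 × (77 − 241) = 91.645 → 92
G = 196 + 0.9107 × (139 − 196) = 144.09 → 144
B = 15 + 0.9107 × (115 − 15) = 106.07 → 106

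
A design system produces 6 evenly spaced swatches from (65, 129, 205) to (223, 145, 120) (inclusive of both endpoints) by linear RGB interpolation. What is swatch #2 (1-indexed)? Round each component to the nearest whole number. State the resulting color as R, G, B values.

With 6 swatches and endpoints inclusive, swatch 2 sits at t = (2 − 1)/(6 − 1) = 1/5 ≈ 0.2.
R = 65 + 0.2 × (223 − 65) = 96.6 → 97
G = 129 + 0.2 × (145 − 129) = 132.2 → 132
B = 205 + 0.2 × (120 − 205) = 188 → 188

(97, 132, 188)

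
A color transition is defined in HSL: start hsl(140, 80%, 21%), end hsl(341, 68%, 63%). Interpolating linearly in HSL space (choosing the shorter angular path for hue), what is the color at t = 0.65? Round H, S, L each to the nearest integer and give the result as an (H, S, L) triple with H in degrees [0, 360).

(37, 72, 48)

Hue: 341 − 140 = 201°, but |201| > 180 so the shorter arc goes the other way: Δh = 201 − 360 = -159°.
H = 140 + 0.65 × (-159) = 36.65 → 37°
S = 80 + 0.65 × (68 − 80) = 72.2 → 72%
L = 21 + 0.65 × (63 − 21) = 48.3 → 48%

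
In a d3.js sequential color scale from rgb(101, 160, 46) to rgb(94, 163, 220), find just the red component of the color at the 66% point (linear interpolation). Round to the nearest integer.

R = 101 + 0.66 × (94 − 101) = 96.38 → 96

96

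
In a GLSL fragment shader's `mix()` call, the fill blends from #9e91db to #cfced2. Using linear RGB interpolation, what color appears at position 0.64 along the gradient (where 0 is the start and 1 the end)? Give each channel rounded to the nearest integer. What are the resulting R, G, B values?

(189, 184, 213)

#9e91db → (158, 145, 219); #cfced2 → (207, 206, 210).
R = 158 + 0.64 × (207 − 158) = 158 + 0.64 × 49 = 189.36 → 189
G = 145 + 0.64 × (206 − 145) = 145 + 0.64 × 61 = 184.04 → 184
B = 219 + 0.64 × (210 − 219) = 219 + 0.64 × -9 = 213.24 → 213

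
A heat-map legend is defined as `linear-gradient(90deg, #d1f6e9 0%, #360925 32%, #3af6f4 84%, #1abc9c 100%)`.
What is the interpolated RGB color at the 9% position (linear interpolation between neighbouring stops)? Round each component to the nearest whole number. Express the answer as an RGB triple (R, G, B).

9% lies between the 0% and 32% stops, so the local fraction is t = (9 − 0)/(32 − 0) = 9/32 ≈ 0.2812.
#d1f6e9 → (209, 246, 233); #360925 → (54, 9, 37).
R = 209 + 0.2812 × (54 − 209) = 165.414 → 165
G = 246 + 0.2812 × (9 − 246) = 179.356 → 179
B = 233 + 0.2812 × (37 − 233) = 177.885 → 178

(165, 179, 178)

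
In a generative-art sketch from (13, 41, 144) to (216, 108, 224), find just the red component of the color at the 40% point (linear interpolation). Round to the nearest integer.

R = 13 + 0.4 × (216 − 13) = 94.2 → 94

94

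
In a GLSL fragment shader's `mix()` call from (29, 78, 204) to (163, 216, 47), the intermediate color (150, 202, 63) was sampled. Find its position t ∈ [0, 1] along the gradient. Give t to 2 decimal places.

0.90

Invert the lerp on the B channel (largest span, 157): t = (63 − 204) / (47 − 204) = -141/-157 = 0.89809.
Check on R: (150 − 29)/(163 − 29) = 0.903 ✓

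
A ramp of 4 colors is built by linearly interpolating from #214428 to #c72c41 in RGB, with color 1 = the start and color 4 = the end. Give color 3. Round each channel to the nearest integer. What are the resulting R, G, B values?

(144, 52, 57)

With 4 swatches and endpoints inclusive, swatch 3 sits at t = (3 − 1)/(4 − 1) = 2/3 ≈ 0.6667.
#214428 → (33, 68, 40); #c72c41 → (199, 44, 65).
R = 33 + 0.6667 × (199 − 33) = 143.672 → 144
G = 68 + 0.6667 × (44 − 68) = 51.999 → 52
B = 40 + 0.6667 × (65 − 40) = 56.668 → 57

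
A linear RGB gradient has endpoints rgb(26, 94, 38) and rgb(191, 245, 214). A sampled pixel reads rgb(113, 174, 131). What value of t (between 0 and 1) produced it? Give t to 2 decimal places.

Invert the lerp on the B channel (largest span, 176): t = (131 − 38) / (214 − 38) = 93/176 = 0.52841.
Check on R: (113 − 26)/(191 − 26) = 0.5273 ✓

0.53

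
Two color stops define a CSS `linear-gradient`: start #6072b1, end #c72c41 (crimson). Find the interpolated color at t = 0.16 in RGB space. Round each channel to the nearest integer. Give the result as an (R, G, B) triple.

(112, 103, 159)

#6072b1 → (96, 114, 177); #c72c41 → (199, 44, 65).
R = 96 + 0.16 × (199 − 96) = 96 + 0.16 × 103 = 112.48 → 112
G = 114 + 0.16 × (44 − 114) = 114 + 0.16 × -70 = 102.8 → 103
B = 177 + 0.16 × (65 − 177) = 177 + 0.16 × -112 = 159.08 → 159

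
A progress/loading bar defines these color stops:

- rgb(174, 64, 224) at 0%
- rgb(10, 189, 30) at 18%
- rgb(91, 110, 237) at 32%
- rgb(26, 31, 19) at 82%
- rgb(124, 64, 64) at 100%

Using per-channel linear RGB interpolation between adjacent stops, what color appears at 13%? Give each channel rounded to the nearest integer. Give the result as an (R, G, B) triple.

13% lies between the 0% and 18% stops, so the local fraction is t = (13 − 0)/(18 − 0) = 13/18 ≈ 0.7222.
R = 174 + 0.7222 × (10 − 174) = 55.559 → 56
G = 64 + 0.7222 × (189 − 64) = 154.275 → 154
B = 224 + 0.7222 × (30 − 224) = 83.893 → 84

(56, 154, 84)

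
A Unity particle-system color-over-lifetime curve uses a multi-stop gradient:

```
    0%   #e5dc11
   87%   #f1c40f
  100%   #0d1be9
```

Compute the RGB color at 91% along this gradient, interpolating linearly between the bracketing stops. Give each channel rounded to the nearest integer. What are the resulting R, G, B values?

(171, 144, 82)

91% lies between the 87% and 100% stops, so the local fraction is t = (91 − 87)/(100 − 87) = 4/13 ≈ 0.3077.
#f1c40f → (241, 196, 15); #0d1be9 → (13, 27, 233).
R = 241 + 0.3077 × (13 − 241) = 170.844 → 171
G = 196 + 0.3077 × (27 − 196) = 143.999 → 144
B = 15 + 0.3077 × (233 − 15) = 82.079 → 82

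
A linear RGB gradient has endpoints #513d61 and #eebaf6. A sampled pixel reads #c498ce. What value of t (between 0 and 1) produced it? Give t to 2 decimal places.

Invert the lerp on the R channel (largest span, 157): t = (196 − 81) / (238 − 81) = 115/157 = 0.73248.
Check on G: (152 − 61)/(186 − 61) = 0.728 ✓

0.73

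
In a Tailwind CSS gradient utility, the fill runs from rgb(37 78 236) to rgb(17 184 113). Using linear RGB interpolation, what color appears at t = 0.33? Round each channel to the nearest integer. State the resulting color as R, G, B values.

(30, 113, 195)

R = 37 + 0.33 × (17 − 37) = 37 + 0.33 × -20 = 30.4 → 30
G = 78 + 0.33 × (184 − 78) = 78 + 0.33 × 106 = 112.98 → 113
B = 236 + 0.33 × (113 − 236) = 236 + 0.33 × -123 = 195.41 → 195
So the blended color is (30, 113, 195), about #1e71c3.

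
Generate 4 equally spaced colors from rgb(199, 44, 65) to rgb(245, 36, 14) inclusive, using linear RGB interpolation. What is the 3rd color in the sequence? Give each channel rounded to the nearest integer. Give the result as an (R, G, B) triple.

With 4 swatches and endpoints inclusive, swatch 3 sits at t = (3 − 1)/(4 − 1) = 2/3 ≈ 0.6667.
R = 199 + 0.6667 × (245 − 199) = 229.668 → 230
G = 44 + 0.6667 × (36 − 44) = 38.666 → 39
B = 65 + 0.6667 × (14 − 65) = 30.998 → 31

(230, 39, 31)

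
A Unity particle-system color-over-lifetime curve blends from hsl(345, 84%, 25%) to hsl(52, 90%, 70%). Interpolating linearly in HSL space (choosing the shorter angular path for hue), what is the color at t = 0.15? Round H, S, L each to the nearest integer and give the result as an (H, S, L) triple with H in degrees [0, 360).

Hue: 52 − 345 = -293°, but |-293| > 180 so the shorter arc goes the other way: Δh = -293 + 360 = 67°.
H = 345 + 0.15 × (67) = 355.05 → 355°
S = 84 + 0.15 × (90 − 84) = 84.9 → 85%
L = 25 + 0.15 × (70 − 25) = 31.75 → 32%

(355, 85, 32)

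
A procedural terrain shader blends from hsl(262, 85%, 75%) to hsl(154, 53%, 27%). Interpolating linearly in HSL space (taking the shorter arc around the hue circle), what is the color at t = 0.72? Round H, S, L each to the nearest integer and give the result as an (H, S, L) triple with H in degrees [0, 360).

(184, 62, 40)

Hue arc: Δh = 154 − 262 = -108° (|Δh| ≤ 180, already the shorter path).
H = 262 + 0.72 × (-108) = 184.24 → 184°
S = 85 + 0.72 × (53 − 85) = 61.96 → 62%
L = 75 + 0.72 × (27 − 75) = 40.44 → 40%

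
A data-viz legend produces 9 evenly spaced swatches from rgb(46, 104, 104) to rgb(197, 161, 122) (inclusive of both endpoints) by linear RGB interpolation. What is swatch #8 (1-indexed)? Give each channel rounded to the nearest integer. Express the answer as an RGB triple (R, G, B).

With 9 swatches and endpoints inclusive, swatch 8 sits at t = (8 − 1)/(9 − 1) = 7/8 ≈ 0.875.
R = 46 + 0.875 × (197 − 46) = 178.125 → 178
G = 104 + 0.875 × (161 − 104) = 153.875 → 154
B = 104 + 0.875 × (122 − 104) = 119.75 → 120

(178, 154, 120)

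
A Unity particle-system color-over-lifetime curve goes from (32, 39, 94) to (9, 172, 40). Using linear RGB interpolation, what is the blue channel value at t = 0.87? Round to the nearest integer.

47

B = 94 + 0.87 × (40 − 94) = 47.02 → 47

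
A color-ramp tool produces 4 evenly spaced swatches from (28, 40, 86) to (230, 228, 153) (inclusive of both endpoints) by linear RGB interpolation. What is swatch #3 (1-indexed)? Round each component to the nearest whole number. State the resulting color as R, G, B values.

With 4 swatches and endpoints inclusive, swatch 3 sits at t = (3 − 1)/(4 − 1) = 2/3 ≈ 0.6667.
R = 28 + 0.6667 × (230 − 28) = 162.673 → 163
G = 40 + 0.6667 × (228 − 40) = 165.34 → 165
B = 86 + 0.6667 × (153 − 86) = 130.669 → 131

(163, 165, 131)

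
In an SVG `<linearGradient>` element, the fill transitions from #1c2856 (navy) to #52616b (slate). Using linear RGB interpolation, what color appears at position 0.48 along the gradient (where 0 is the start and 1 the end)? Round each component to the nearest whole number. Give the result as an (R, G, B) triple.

#1c2856 → (28, 40, 86); #52616b → (82, 97, 107).
R = 28 + 0.48 × (82 − 28) = 28 + 0.48 × 54 = 53.92 → 54
G = 40 + 0.48 × (97 − 40) = 40 + 0.48 × 57 = 67.36 → 67
B = 86 + 0.48 × (107 − 86) = 86 + 0.48 × 21 = 96.08 → 96

(54, 67, 96)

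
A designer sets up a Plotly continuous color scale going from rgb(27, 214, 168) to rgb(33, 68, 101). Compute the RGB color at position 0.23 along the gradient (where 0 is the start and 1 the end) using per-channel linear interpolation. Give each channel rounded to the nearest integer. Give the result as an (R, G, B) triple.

(28, 180, 153)

R = 27 + 0.23 × (33 − 27) = 27 + 0.23 × 6 = 28.38 → 28
G = 214 + 0.23 × (68 − 214) = 214 + 0.23 × -146 = 180.42 → 180
B = 168 + 0.23 × (101 − 168) = 168 + 0.23 × -67 = 152.59 → 153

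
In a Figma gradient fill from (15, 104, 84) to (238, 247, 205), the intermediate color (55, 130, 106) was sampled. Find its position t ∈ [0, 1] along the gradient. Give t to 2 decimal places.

0.18

Invert the lerp on the R channel (largest span, 223): t = (55 − 15) / (238 − 15) = 40/223 = 0.17937.
Check on G: (130 − 104)/(247 − 104) = 0.1818 ✓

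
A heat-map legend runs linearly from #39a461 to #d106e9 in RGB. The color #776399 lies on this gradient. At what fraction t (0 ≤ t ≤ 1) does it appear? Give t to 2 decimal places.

Invert the lerp on the G channel (largest span, 158): t = (99 − 164) / (6 − 164) = -65/-158 = 0.41139.
Check on R: (119 − 57)/(209 − 57) = 0.4079 ✓

0.41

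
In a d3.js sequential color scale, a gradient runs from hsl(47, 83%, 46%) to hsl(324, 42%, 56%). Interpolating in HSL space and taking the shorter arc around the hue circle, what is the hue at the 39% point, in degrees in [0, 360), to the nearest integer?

15

Hue: 324 − 47 = 277°, but |277| > 180 so the shorter arc goes the other way: Δh = 277 − 360 = -83°.
H = 47 + 0.39 × (-83) = 14.63 → 15°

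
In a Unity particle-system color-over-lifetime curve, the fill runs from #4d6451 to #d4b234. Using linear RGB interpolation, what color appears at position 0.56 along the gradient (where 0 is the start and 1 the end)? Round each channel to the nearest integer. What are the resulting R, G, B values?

(153, 144, 65)

#4d6451 → (77, 100, 81); #d4b234 → (212, 178, 52).
R = 77 + 0.56 × (212 − 77) = 77 + 0.56 × 135 = 152.6 → 153
G = 100 + 0.56 × (178 − 100) = 100 + 0.56 × 78 = 143.68 → 144
B = 81 + 0.56 × (52 − 81) = 81 + 0.56 × -29 = 64.76 → 65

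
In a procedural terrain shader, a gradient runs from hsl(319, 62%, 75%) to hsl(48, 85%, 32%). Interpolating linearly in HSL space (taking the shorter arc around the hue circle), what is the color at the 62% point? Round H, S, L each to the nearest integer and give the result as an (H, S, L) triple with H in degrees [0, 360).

Hue: 48 − 319 = -271°, but |-271| > 180 so the shorter arc goes the other way: Δh = -271 + 360 = 89°.
H = 319 + 0.62 × (89) = 374.18 → 374 → 374 mod 360 = 14°
S = 62 + 0.62 × (85 − 62) = 76.26 → 76%
L = 75 + 0.62 × (32 − 75) = 48.34 → 48%

(14, 76, 48)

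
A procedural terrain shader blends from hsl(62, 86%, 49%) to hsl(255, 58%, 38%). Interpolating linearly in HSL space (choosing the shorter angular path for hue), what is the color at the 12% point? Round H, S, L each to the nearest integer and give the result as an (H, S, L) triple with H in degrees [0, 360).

(42, 83, 48)

Hue: 255 − 62 = 193°, but |193| > 180 so the shorter arc goes the other way: Δh = 193 − 360 = -167°.
H = 62 + 0.12 × (-167) = 41.96 → 42°
S = 86 + 0.12 × (58 − 86) = 82.64 → 83%
L = 49 + 0.12 × (38 − 49) = 47.68 → 48%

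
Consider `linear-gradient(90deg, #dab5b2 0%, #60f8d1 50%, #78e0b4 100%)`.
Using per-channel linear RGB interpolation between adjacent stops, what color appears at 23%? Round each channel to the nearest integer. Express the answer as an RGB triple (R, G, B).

(162, 212, 192)

23% lies between the 0% and 50% stops, so the local fraction is t = (23 − 0)/(50 − 0) = 23/50 ≈ 0.46.
#dab5b2 → (218, 181, 178); #60f8d1 → (96, 248, 209).
R = 218 + 0.46 × (96 − 218) = 161.88 → 162
G = 181 + 0.46 × (248 − 181) = 211.82 → 212
B = 178 + 0.46 × (209 − 178) = 192.26 → 192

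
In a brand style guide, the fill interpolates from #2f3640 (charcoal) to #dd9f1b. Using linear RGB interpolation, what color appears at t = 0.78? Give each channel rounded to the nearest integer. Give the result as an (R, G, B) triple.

#2f3640 → (47, 54, 64); #dd9f1b → (221, 159, 27).
R = 47 + 0.78 × (221 − 47) = 47 + 0.78 × 174 = 182.72 → 183
G = 54 + 0.78 × (159 − 54) = 54 + 0.78 × 105 = 135.9 → 136
B = 64 + 0.78 × (27 − 64) = 64 + 0.78 × -37 = 35.14 → 35

(183, 136, 35)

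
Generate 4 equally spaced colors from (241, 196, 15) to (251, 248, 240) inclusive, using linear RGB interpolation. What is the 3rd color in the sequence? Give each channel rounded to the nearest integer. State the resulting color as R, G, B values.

(248, 231, 165)

With 4 swatches and endpoints inclusive, swatch 3 sits at t = (3 − 1)/(4 − 1) = 2/3 ≈ 0.6667.
R = 241 + 0.6667 × (251 − 241) = 247.667 → 248
G = 196 + 0.6667 × (248 − 196) = 230.668 → 231
B = 15 + 0.6667 × (240 − 15) = 165.007 → 165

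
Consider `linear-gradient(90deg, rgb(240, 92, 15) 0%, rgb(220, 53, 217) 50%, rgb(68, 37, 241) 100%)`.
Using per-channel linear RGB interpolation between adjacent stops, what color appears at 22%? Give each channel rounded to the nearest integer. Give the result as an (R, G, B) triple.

(231, 75, 104)

22% lies between the 0% and 50% stops, so the local fraction is t = (22 − 0)/(50 − 0) = 22/50 ≈ 0.44.
R = 240 + 0.44 × (220 − 240) = 231.2 → 231
G = 92 + 0.44 × (53 − 92) = 74.84 → 75
B = 15 + 0.44 × (217 − 15) = 103.88 → 104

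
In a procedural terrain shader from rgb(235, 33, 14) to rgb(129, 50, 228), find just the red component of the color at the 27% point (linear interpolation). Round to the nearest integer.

R = 235 + 0.27 × (129 − 235) = 206.38 → 206

206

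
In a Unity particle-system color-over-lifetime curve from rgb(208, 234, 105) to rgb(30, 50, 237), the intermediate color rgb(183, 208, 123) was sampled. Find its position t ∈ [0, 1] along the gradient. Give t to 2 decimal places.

0.14

Invert the lerp on the G channel (largest span, 184): t = (208 − 234) / (50 − 234) = -26/-184 = 0.1413.
Check on R: (183 − 208)/(30 − 208) = 0.1404 ✓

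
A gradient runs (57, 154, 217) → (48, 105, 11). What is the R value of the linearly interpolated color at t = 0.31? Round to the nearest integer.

54

R = 57 + 0.31 × (48 − 57) = 54.21 → 54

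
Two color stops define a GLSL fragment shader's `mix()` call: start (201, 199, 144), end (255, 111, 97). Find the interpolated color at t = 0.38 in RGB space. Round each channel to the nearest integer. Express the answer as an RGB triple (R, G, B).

(222, 166, 126)

R = 201 + 0.38 × (255 − 201) = 201 + 0.38 × 54 = 221.52 → 222
G = 199 + 0.38 × (111 − 199) = 199 + 0.38 × -88 = 165.56 → 166
B = 144 + 0.38 × (97 − 144) = 144 + 0.38 × -47 = 126.14 → 126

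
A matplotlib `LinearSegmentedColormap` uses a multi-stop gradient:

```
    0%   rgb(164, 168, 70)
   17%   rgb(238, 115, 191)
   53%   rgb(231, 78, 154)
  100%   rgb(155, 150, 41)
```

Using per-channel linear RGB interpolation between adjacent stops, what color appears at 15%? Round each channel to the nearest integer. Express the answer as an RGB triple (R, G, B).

15% lies between the 0% and 17% stops, so the local fraction is t = (15 − 0)/(17 − 0) = 15/17 ≈ 0.8824.
R = 164 + 0.8824 × (238 − 164) = 229.298 → 229
G = 168 + 0.8824 × (115 − 168) = 121.233 → 121
B = 70 + 0.8824 × (191 − 70) = 176.77 → 177

(229, 121, 177)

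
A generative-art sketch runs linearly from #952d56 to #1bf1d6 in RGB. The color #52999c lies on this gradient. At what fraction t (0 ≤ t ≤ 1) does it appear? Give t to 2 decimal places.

0.55

Invert the lerp on the G channel (largest span, 196): t = (153 − 45) / (241 − 45) = 108/196 = 0.55102.
Check on R: (82 − 149)/(27 − 149) = 0.5492 ✓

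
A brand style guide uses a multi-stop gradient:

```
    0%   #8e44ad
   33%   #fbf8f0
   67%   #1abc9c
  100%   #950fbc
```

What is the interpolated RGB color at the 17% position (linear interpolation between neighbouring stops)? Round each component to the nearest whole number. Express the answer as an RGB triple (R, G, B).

17% lies between the 0% and 33% stops, so the local fraction is t = (17 − 0)/(33 − 0) = 17/33 ≈ 0.5152.
#8e44ad → (142, 68, 173); #fbf8f0 → (251, 248, 240).
R = 142 + 0.5152 × (251 − 142) = 198.157 → 198
G = 68 + 0.5152 × (248 − 68) = 160.736 → 161
B = 173 + 0.5152 × (240 − 173) = 207.518 → 208

(198, 161, 208)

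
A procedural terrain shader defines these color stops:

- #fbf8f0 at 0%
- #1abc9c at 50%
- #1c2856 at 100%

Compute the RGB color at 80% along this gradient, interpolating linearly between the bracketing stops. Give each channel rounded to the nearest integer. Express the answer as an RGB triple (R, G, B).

80% lies between the 50% and 100% stops, so the local fraction is t = (80 − 50)/(100 − 50) = 30/50 ≈ 0.6.
#1abc9c → (26, 188, 156); #1c2856 → (28, 40, 86).
R = 26 + 0.6 × (28 − 26) = 27.2 → 27
G = 188 + 0.6 × (40 − 188) = 99.2 → 99
B = 156 + 0.6 × (86 − 156) = 114 → 114

(27, 99, 114)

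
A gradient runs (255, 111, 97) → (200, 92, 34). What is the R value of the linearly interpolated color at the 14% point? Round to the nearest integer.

R = 255 + 0.14 × (200 − 255) = 247.3 → 247

247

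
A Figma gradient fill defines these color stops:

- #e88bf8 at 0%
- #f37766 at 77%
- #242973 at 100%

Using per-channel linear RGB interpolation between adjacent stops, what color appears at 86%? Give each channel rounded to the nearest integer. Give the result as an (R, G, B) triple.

86% lies between the 77% and 100% stops, so the local fraction is t = (86 − 77)/(100 − 77) = 9/23 ≈ 0.3913.
#f37766 → (243, 119, 102); #242973 → (36, 41, 115).
R = 243 + 0.3913 × (36 − 243) = 162.001 → 162
G = 119 + 0.3913 × (41 − 119) = 88.479 → 88
B = 102 + 0.3913 × (115 − 102) = 107.087 → 107

(162, 88, 107)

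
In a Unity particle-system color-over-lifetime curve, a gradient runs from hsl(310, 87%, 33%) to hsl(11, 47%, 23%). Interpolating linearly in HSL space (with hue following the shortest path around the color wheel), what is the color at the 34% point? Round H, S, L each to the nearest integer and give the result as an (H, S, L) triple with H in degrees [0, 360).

Hue: 11 − 310 = -299°, but |-299| > 180 so the shorter arc goes the other way: Δh = -299 + 360 = 61°.
H = 310 + 0.34 × (61) = 330.74 → 331°
S = 87 + 0.34 × (47 − 87) = 73.4 → 73%
L = 33 + 0.34 × (23 − 33) = 29.6 → 30%

(331, 73, 30)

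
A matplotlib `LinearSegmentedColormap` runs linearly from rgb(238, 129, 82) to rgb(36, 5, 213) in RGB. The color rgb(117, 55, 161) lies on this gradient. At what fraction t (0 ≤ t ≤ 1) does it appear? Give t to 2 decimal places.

0.60

Invert the lerp on the R channel (largest span, 202): t = (117 − 238) / (36 − 238) = -121/-202 = 0.59901.
Check on G: (55 − 129)/(5 − 129) = 0.5968 ✓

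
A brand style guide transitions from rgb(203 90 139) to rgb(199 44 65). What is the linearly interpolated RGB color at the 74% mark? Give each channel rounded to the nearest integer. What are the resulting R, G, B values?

(200, 56, 84)

74% corresponds to t = 0.74.
R = 203 + 0.74 × (199 − 203) = 203 + 0.74 × -4 = 200.04 → 200
G = 90 + 0.74 × (44 − 90) = 90 + 0.74 × -46 = 55.96 → 56
B = 139 + 0.74 × (65 − 139) = 139 + 0.74 × -74 = 84.24 → 84
So the blended color is (200, 56, 84), about #c83854.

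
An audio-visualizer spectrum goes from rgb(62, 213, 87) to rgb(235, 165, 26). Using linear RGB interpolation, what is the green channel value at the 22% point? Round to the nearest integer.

G = 213 + 0.22 × (165 − 213) = 202.44 → 202

202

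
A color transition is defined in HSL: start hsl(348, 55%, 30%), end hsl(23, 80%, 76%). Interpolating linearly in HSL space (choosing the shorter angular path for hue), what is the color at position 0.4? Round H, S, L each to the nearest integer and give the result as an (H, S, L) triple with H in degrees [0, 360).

(2, 65, 48)

Hue: 23 − 348 = -325°, but |-325| > 180 so the shorter arc goes the other way: Δh = -325 + 360 = 35°.
H = 348 + 0.4 × (35) = 362 → 362 → 362 mod 360 = 2°
S = 55 + 0.4 × (80 − 55) = 65 → 65%
L = 30 + 0.4 × (76 − 30) = 48.4 → 48%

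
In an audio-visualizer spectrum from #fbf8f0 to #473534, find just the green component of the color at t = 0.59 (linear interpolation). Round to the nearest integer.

G₁ = 248 (from #fbf8f0), G₂ = 53 (from #473534).
G = 248 + 0.59 × (53 − 248) = 132.95 → 133

133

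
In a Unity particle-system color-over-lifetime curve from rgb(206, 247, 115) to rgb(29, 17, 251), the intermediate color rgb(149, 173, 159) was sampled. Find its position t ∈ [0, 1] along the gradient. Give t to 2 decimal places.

0.32

Invert the lerp on the G channel (largest span, 230): t = (173 − 247) / (17 − 247) = -74/-230 = 0.32174.
Check on R: (149 − 206)/(29 − 206) = 0.322 ✓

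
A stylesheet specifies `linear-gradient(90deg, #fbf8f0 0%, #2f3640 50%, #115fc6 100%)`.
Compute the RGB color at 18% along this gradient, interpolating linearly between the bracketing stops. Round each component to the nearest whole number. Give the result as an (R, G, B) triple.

18% lies between the 0% and 50% stops, so the local fraction is t = (18 − 0)/(50 − 0) = 18/50 ≈ 0.36.
#fbf8f0 → (251, 248, 240); #2f3640 → (47, 54, 64).
R = 251 + 0.36 × (47 − 251) = 177.56 → 178
G = 248 + 0.36 × (54 − 248) = 178.16 → 178
B = 240 + 0.36 × (64 − 240) = 176.64 → 177

(178, 178, 177)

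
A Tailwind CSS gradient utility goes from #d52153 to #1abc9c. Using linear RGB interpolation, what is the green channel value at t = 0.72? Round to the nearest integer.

G₁ = 33 (from #d52153), G₂ = 188 (from #1abc9c).
G = 33 + 0.72 × (188 − 33) = 144.6 → 145

145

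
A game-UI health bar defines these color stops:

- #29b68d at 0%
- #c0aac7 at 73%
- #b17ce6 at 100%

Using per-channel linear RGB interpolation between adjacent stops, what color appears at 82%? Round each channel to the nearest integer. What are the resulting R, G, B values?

(187, 155, 209)

82% lies between the 73% and 100% stops, so the local fraction is t = (82 − 73)/(100 − 73) = 9/27 ≈ 0.3333.
#c0aac7 → (192, 170, 199); #b17ce6 → (177, 124, 230).
R = 192 + 0.3333 × (177 − 192) = 187 → 187
G = 170 + 0.3333 × (124 − 170) = 154.668 → 155
B = 199 + 0.3333 × (230 − 199) = 209.332 → 209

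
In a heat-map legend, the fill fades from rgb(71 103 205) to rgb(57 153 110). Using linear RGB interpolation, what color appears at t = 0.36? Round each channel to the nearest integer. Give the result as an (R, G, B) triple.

(66, 121, 171)

R = 71 + 0.36 × (57 − 71) = 71 + 0.36 × -14 = 65.96 → 66
G = 103 + 0.36 × (153 − 103) = 103 + 0.36 × 50 = 121 → 121
B = 205 + 0.36 × (110 − 205) = 205 + 0.36 × -95 = 170.8 → 171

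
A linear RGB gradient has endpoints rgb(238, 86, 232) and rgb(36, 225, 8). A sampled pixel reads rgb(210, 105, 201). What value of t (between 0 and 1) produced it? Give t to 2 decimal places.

0.14

Invert the lerp on the B channel (largest span, 224): t = (201 − 232) / (8 − 232) = -31/-224 = 0.13839.
Check on R: (210 − 238)/(36 − 238) = 0.1386 ✓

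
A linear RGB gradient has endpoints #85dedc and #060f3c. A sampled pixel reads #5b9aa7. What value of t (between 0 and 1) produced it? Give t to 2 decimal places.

Invert the lerp on the G channel (largest span, 207): t = (154 − 222) / (15 − 222) = -68/-207 = 0.3285.
Check on R: (91 − 133)/(6 − 133) = 0.3307 ✓

0.33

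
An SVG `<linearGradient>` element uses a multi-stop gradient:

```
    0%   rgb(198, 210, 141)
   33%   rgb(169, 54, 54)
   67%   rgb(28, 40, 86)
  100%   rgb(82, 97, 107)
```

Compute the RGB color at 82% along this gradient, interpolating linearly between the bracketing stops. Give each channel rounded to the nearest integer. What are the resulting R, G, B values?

82% lies between the 67% and 100% stops, so the local fraction is t = (82 − 67)/(100 − 67) = 15/33 ≈ 0.4545.
R = 28 + 0.4545 × (82 − 28) = 52.543 → 53
G = 40 + 0.4545 × (97 − 40) = 65.906 → 66
B = 86 + 0.4545 × (107 − 86) = 95.544 → 96

(53, 66, 96)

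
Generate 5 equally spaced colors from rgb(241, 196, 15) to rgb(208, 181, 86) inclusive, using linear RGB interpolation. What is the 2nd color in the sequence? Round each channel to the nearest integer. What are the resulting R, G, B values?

With 5 swatches and endpoints inclusive, swatch 2 sits at t = (2 − 1)/(5 − 1) = 1/4 ≈ 0.25.
R = 241 + 0.25 × (208 − 241) = 232.75 → 233
G = 196 + 0.25 × (181 − 196) = 192.25 → 192
B = 15 + 0.25 × (86 − 15) = 32.75 → 33

(233, 192, 33)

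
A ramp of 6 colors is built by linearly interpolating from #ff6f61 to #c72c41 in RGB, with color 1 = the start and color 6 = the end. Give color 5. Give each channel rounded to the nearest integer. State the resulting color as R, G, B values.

With 6 swatches and endpoints inclusive, swatch 5 sits at t = (5 − 1)/(6 − 1) = 4/5 ≈ 0.8.
#ff6f61 → (255, 111, 97); #c72c41 → (199, 44, 65).
R = 255 + 0.8 × (199 − 255) = 210.2 → 210
G = 111 + 0.8 × (44 − 111) = 57.4 → 57
B = 97 + 0.8 × (65 − 97) = 71.4 → 71

(210, 57, 71)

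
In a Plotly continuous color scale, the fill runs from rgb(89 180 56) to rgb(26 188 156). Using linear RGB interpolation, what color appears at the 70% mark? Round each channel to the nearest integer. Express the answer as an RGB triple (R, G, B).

(45, 186, 126)

70% corresponds to t = 0.7.
R = 89 + 0.7 × (26 − 89) = 89 + 0.7 × -63 = 44.9 → 45
G = 180 + 0.7 × (188 − 180) = 180 + 0.7 × 8 = 185.6 → 186
B = 56 + 0.7 × (156 − 56) = 56 + 0.7 × 100 = 126 → 126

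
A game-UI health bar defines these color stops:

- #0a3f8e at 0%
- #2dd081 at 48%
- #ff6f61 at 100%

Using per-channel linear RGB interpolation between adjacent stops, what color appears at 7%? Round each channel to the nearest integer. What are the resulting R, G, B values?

7% lies between the 0% and 48% stops, so the local fraction is t = (7 − 0)/(48 − 0) = 7/48 ≈ 0.1458.
#0a3f8e → (10, 63, 142); #2dd081 → (45, 208, 129).
R = 10 + 0.1458 × (45 − 10) = 15.103 → 15
G = 63 + 0.1458 × (208 − 63) = 84.141 → 84
B = 142 + 0.1458 × (129 − 142) = 140.105 → 140

(15, 84, 140)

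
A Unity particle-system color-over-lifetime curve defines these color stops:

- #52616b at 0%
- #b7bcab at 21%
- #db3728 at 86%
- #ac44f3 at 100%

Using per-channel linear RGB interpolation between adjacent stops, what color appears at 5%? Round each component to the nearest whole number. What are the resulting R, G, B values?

(106, 119, 122)

5% lies between the 0% and 21% stops, so the local fraction is t = (5 − 0)/(21 − 0) = 5/21 ≈ 0.2381.
#52616b → (82, 97, 107); #b7bcab → (183, 188, 171).
R = 82 + 0.2381 × (183 − 82) = 106.048 → 106
G = 97 + 0.2381 × (188 − 97) = 118.667 → 119
B = 107 + 0.2381 × (171 − 107) = 122.238 → 122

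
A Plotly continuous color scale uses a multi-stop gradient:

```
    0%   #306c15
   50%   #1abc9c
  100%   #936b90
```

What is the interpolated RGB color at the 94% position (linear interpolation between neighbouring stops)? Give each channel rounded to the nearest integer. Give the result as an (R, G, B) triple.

(132, 117, 145)

94% lies between the 50% and 100% stops, so the local fraction is t = (94 − 50)/(100 − 50) = 44/50 ≈ 0.88.
#1abc9c → (26, 188, 156); #936b90 → (147, 107, 144).
R = 26 + 0.88 × (147 − 26) = 132.48 → 132
G = 188 + 0.88 × (107 − 188) = 116.72 → 117
B = 156 + 0.88 × (144 − 156) = 145.44 → 145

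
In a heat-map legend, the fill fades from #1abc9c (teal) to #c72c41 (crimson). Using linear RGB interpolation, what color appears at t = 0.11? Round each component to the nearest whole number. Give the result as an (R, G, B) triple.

(45, 172, 146)

#1abc9c → (26, 188, 156); #c72c41 → (199, 44, 65).
R = 26 + 0.11 × (199 − 26) = 26 + 0.11 × 173 = 45.03 → 45
G = 188 + 0.11 × (44 − 188) = 188 + 0.11 × -144 = 172.16 → 172
B = 156 + 0.11 × (65 − 156) = 156 + 0.11 × -91 = 145.99 → 146
So the blended color is (45, 172, 146), about #2dac92.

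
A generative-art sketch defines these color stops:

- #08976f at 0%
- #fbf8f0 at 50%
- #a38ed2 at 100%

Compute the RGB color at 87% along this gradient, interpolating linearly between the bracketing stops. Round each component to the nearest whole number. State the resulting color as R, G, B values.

(186, 170, 218)

87% lies between the 50% and 100% stops, so the local fraction is t = (87 − 50)/(100 − 50) = 37/50 ≈ 0.74.
#fbf8f0 → (251, 248, 240); #a38ed2 → (163, 142, 210).
R = 251 + 0.74 × (163 − 251) = 185.88 → 186
G = 248 + 0.74 × (142 − 248) = 169.56 → 170
B = 240 + 0.74 × (210 − 240) = 217.8 → 218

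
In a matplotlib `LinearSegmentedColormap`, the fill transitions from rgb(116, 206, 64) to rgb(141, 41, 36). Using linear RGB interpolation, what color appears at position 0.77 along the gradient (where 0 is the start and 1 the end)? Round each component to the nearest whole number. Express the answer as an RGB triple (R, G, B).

R = 116 + 0.77 × (141 − 116) = 116 + 0.77 × 25 = 135.25 → 135
G = 206 + 0.77 × (41 − 206) = 206 + 0.77 × -165 = 78.95 → 79
B = 64 + 0.77 × (36 − 64) = 64 + 0.77 × -28 = 42.44 → 42
So the blended color is (135, 79, 42), about #874f2a.

(135, 79, 42)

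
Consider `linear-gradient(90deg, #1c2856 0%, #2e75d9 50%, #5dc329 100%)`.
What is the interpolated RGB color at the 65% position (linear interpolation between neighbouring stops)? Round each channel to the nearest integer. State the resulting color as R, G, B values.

65% lies between the 50% and 100% stops, so the local fraction is t = (65 − 50)/(100 − 50) = 15/50 ≈ 0.3.
#2e75d9 → (46, 117, 217); #5dc329 → (93, 195, 41).
R = 46 + 0.3 × (93 − 46) = 60.1 → 60
G = 117 + 0.3 × (195 − 117) = 140.4 → 140
B = 217 + 0.3 × (41 − 217) = 164.2 → 164

(60, 140, 164)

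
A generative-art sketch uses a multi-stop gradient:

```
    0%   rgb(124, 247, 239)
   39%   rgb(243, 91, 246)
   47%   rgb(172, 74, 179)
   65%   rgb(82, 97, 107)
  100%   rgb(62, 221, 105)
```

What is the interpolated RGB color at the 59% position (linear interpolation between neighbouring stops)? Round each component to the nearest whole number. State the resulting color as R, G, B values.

(112, 89, 131)

59% lies between the 47% and 65% stops, so the local fraction is t = (59 − 47)/(65 − 47) = 12/18 ≈ 0.6667.
R = 172 + 0.6667 × (82 − 172) = 111.997 → 112
G = 74 + 0.6667 × (97 − 74) = 89.334 → 89
B = 179 + 0.6667 × (107 − 179) = 130.998 → 131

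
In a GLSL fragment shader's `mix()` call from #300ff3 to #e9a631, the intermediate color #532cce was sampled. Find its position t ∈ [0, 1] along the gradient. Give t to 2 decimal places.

0.19

Invert the lerp on the B channel (largest span, 194): t = (206 − 243) / (49 − 243) = -37/-194 = 0.19072.
Check on R: (83 − 48)/(233 − 48) = 0.1892 ✓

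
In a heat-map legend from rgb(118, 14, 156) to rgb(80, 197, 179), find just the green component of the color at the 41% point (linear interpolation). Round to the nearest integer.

89

G = 14 + 0.41 × (197 − 14) = 89.03 → 89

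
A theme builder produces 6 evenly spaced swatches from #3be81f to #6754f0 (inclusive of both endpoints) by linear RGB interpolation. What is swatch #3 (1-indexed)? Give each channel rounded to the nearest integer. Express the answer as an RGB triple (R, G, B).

(77, 173, 115)

With 6 swatches and endpoints inclusive, swatch 3 sits at t = (3 − 1)/(6 − 1) = 2/5 ≈ 0.4.
#3be81f → (59, 232, 31); #6754f0 → (103, 84, 240).
R = 59 + 0.4 × (103 − 59) = 76.6 → 77
G = 232 + 0.4 × (84 − 232) = 172.8 → 173
B = 31 + 0.4 × (240 − 31) = 114.6 → 115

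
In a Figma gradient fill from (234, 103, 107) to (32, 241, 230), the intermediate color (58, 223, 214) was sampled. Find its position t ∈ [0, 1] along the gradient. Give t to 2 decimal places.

Invert the lerp on the R channel (largest span, 202): t = (58 − 234) / (32 − 234) = -176/-202 = 0.87129.
Check on G: (223 − 103)/(241 − 103) = 0.8696 ✓

0.87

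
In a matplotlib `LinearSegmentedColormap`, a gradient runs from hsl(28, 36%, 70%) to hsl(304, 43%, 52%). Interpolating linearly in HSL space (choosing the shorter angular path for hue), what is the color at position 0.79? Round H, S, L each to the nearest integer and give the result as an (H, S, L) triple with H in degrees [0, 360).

Hue: 304 − 28 = 276°, but |276| > 180 so the shorter arc goes the other way: Δh = 276 − 360 = -84°.
H = 28 + 0.79 × (-84) = -38.36 → -38 → -38 mod 360 = 322°
S = 36 + 0.79 × (43 − 36) = 41.53 → 42%
L = 70 + 0.79 × (52 − 70) = 55.78 → 56%

(322, 42, 56)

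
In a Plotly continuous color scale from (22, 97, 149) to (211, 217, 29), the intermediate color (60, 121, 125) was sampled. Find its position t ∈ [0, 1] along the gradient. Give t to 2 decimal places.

0.20

Invert the lerp on the R channel (largest span, 189): t = (60 − 22) / (211 − 22) = 38/189 = 0.20106.
Check on G: (121 − 97)/(217 − 97) = 0.2 ✓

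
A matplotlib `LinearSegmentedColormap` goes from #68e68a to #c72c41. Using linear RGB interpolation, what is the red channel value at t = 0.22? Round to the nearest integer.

R₁ = 104 (from #68e68a), R₂ = 199 (from #c72c41).
R = 104 + 0.22 × (199 − 104) = 124.9 → 125

125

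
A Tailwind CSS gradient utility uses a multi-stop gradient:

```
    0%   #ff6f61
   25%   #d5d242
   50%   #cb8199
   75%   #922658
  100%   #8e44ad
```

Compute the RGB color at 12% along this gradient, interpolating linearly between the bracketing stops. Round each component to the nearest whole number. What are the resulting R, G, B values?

12% lies between the 0% and 25% stops, so the local fraction is t = (12 − 0)/(25 − 0) = 12/25 ≈ 0.48.
#ff6f61 → (255, 111, 97); #d5d242 → (213, 210, 66).
R = 255 + 0.48 × (213 − 255) = 234.84 → 235
G = 111 + 0.48 × (210 − 111) = 158.52 → 159
B = 97 + 0.48 × (66 − 97) = 82.12 → 82

(235, 159, 82)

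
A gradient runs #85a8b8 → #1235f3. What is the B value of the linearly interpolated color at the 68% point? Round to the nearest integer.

224

B₁ = 184 (from #85a8b8), B₂ = 243 (from #1235f3).
B = 184 + 0.68 × (243 − 184) = 224.12 → 224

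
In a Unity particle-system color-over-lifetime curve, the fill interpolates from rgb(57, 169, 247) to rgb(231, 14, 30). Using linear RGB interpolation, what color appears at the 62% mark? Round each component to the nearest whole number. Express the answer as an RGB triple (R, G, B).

62% corresponds to t = 0.62.
R = 57 + 0.62 × (231 − 57) = 57 + 0.62 × 174 = 164.88 → 165
G = 169 + 0.62 × (14 − 169) = 169 + 0.62 × -155 = 72.9 → 73
B = 247 + 0.62 × (30 − 247) = 247 + 0.62 × -217 = 112.46 → 112
So the blended color is (165, 73, 112), about #a54970.

(165, 73, 112)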